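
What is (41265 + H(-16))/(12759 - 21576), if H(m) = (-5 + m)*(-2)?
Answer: -13769/2939 ≈ -4.6849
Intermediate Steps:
H(m) = 10 - 2*m
(41265 + H(-16))/(12759 - 21576) = (41265 + (10 - 2*(-16)))/(12759 - 21576) = (41265 + (10 + 32))/(-8817) = (41265 + 42)*(-1/8817) = 41307*(-1/8817) = -13769/2939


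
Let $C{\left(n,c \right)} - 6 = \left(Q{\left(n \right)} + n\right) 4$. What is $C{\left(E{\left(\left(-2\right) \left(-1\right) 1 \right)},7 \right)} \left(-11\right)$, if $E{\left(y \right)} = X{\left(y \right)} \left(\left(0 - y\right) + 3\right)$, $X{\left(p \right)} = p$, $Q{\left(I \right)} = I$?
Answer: $-242$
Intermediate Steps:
$E{\left(y \right)} = y \left(3 - y\right)$ ($E{\left(y \right)} = y \left(\left(0 - y\right) + 3\right) = y \left(- y + 3\right) = y \left(3 - y\right)$)
$C{\left(n,c \right)} = 6 + 8 n$ ($C{\left(n,c \right)} = 6 + \left(n + n\right) 4 = 6 + 2 n 4 = 6 + 8 n$)
$C{\left(E{\left(\left(-2\right) \left(-1\right) 1 \right)},7 \right)} \left(-11\right) = \left(6 + 8 \left(-2\right) \left(-1\right) 1 \left(3 - \left(-2\right) \left(-1\right) 1\right)\right) \left(-11\right) = \left(6 + 8 \cdot 2 \cdot 1 \left(3 - 2 \cdot 1\right)\right) \left(-11\right) = \left(6 + 8 \cdot 2 \left(3 - 2\right)\right) \left(-11\right) = \left(6 + 8 \cdot 2 \cdot 1\right) \left(-11\right) = \left(6 + 8 \cdot 2\right) \left(-11\right) = \left(6 + 16\right) \left(-11\right) = 22 \left(-11\right) = -242$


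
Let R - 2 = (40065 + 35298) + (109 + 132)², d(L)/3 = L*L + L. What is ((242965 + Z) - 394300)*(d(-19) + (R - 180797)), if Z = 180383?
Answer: -1345648600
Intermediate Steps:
d(L) = 3*L + 3*L² (d(L) = 3*(L*L + L) = 3*(L² + L) = 3*(L + L²) = 3*L + 3*L²)
R = 133446 (R = 2 + ((40065 + 35298) + (109 + 132)²) = 2 + (75363 + 241²) = 2 + (75363 + 58081) = 2 + 133444 = 133446)
((242965 + Z) - 394300)*(d(-19) + (R - 180797)) = ((242965 + 180383) - 394300)*(3*(-19)*(1 - 19) + (133446 - 180797)) = (423348 - 394300)*(3*(-19)*(-18) - 47351) = 29048*(1026 - 47351) = 29048*(-46325) = -1345648600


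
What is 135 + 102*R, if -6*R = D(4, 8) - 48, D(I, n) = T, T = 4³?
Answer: -137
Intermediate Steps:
T = 64
D(I, n) = 64
R = -8/3 (R = -(64 - 48)/6 = -⅙*16 = -8/3 ≈ -2.6667)
135 + 102*R = 135 + 102*(-8/3) = 135 - 272 = -137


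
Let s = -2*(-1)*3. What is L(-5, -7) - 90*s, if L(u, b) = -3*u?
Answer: -525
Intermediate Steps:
s = 6 (s = 2*3 = 6)
L(-5, -7) - 90*s = -3*(-5) - 90*6 = 15 - 540 = -525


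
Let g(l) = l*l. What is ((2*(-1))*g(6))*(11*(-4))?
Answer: 3168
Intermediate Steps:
g(l) = l²
((2*(-1))*g(6))*(11*(-4)) = ((2*(-1))*6²)*(11*(-4)) = -2*36*(-44) = -72*(-44) = 3168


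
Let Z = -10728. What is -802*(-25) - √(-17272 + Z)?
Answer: 20050 - 20*I*√70 ≈ 20050.0 - 167.33*I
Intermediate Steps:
-802*(-25) - √(-17272 + Z) = -802*(-25) - √(-17272 - 10728) = 20050 - √(-28000) = 20050 - 20*I*√70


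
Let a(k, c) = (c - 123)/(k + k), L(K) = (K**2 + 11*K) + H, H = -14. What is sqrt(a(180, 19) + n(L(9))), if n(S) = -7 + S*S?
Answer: 2*sqrt(1549615)/15 ≈ 165.98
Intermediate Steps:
L(K) = -14 + K**2 + 11*K (L(K) = (K**2 + 11*K) - 14 = -14 + K**2 + 11*K)
a(k, c) = (-123 + c)/(2*k) (a(k, c) = (-123 + c)/((2*k)) = (-123 + c)*(1/(2*k)) = (-123 + c)/(2*k))
n(S) = -7 + S**2
sqrt(a(180, 19) + n(L(9))) = sqrt((1/2)*(-123 + 19)/180 + (-7 + (-14 + 9**2 + 11*9)**2)) = sqrt((1/2)*(1/180)*(-104) + (-7 + (-14 + 81 + 99)**2)) = sqrt(-13/45 + (-7 + 166**2)) = sqrt(-13/45 + (-7 + 27556)) = sqrt(-13/45 + 27549) = sqrt(1239692/45) = 2*sqrt(1549615)/15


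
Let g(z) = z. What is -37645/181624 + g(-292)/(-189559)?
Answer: -7082914347/34428463816 ≈ -0.20573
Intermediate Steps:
-37645/181624 + g(-292)/(-189559) = -37645/181624 - 292/(-189559) = -37645*1/181624 - 292*(-1/189559) = -37645/181624 + 292/189559 = -7082914347/34428463816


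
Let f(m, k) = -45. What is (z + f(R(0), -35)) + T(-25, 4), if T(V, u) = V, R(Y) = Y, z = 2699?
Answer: 2629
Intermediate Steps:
(z + f(R(0), -35)) + T(-25, 4) = (2699 - 45) - 25 = 2654 - 25 = 2629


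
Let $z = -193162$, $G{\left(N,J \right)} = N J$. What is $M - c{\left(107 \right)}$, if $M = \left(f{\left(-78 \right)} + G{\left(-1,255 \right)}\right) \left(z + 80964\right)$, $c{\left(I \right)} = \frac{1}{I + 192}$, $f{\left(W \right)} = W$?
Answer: $\frac{11171218265}{299} \approx 3.7362 \cdot 10^{7}$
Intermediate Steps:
$G{\left(N,J \right)} = J N$
$c{\left(I \right)} = \frac{1}{192 + I}$
$M = 37361934$ ($M = \left(-78 + 255 \left(-1\right)\right) \left(-193162 + 80964\right) = \left(-78 - 255\right) \left(-112198\right) = \left(-333\right) \left(-112198\right) = 37361934$)
$M - c{\left(107 \right)} = 37361934 - \frac{1}{192 + 107} = 37361934 - \frac{1}{299} = \frac{11171218265}{299}$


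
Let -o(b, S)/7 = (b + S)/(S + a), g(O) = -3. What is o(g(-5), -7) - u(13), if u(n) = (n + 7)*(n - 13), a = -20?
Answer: -70/27 ≈ -2.5926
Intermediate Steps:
o(b, S) = -7*(S + b)/(-20 + S) (o(b, S) = -7*(b + S)/(S - 20) = -7*(S + b)/(-20 + S))
u(n) = (-13 + n)*(7 + n) (u(n) = (7 + n)*(-13 + n) = (-13 + n)*(7 + n))
o(g(-5), -7) - u(13) = 7*(-1*(-7) - 1*(-3))/(-20 - 7) - (-91 + 13² - 6*13) = 7*(7 + 3)/(-27) - (-91 + 169 - 78) = 7*(-1/27)*10 - 1*0 = -70/27 + 0 = -70/27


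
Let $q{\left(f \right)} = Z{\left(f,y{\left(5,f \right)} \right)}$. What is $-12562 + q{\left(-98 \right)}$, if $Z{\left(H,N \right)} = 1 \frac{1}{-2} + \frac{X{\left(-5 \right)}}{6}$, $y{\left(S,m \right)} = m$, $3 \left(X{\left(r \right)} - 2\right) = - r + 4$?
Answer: $- \frac{37685}{3} \approx -12562.0$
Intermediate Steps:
$X{\left(r \right)} = \frac{10}{3} - \frac{r}{3}$ ($X{\left(r \right)} = 2 + \frac{- r + 4}{3} = 2 + \frac{4 - r}{3} = 2 - \left(- \frac{4}{3} + \frac{r}{3}\right) = \frac{10}{3} - \frac{r}{3}$)
$Z{\left(H,N \right)} = \frac{1}{3}$ ($Z{\left(H,N \right)} = 1 \frac{1}{-2} + \frac{\frac{10}{3} - - \frac{5}{3}}{6} = 1 \left(- \frac{1}{2}\right) + \left(\frac{10}{3} + \frac{5}{3}\right) \frac{1}{6} = - \frac{1}{2} + 5 \cdot \frac{1}{6} = - \frac{1}{2} + \frac{5}{6} = \frac{1}{3}$)
$q{\left(f \right)} = \frac{1}{3}$
$-12562 + q{\left(-98 \right)} = -12562 + \frac{1}{3} = - \frac{37685}{3}$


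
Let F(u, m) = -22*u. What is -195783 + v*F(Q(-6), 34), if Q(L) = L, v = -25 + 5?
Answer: -198423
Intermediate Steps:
v = -20
-195783 + v*F(Q(-6), 34) = -195783 - (-440)*(-6) = -195783 - 20*132 = -195783 - 2640 = -198423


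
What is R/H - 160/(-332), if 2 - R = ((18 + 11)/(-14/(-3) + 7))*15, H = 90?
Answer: 4699/52290 ≈ 0.089864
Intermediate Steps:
R = -247/7 (R = 2 - (18 + 11)/(-14/(-3) + 7)*15 = 2 - 29/(-14*(-⅓) + 7)*15 = 2 - 29/(14/3 + 7)*15 = 2 - 29/(35/3)*15 = 2 - 29*(3/35)*15 = 2 - 87*15/35 = 2 - 1*261/7 = 2 - 261/7 = -247/7 ≈ -35.286)
R/H - 160/(-332) = -247/7/90 - 160/(-332) = -247/7*1/90 - 160*(-1/332) = -247/630 + 40/83 = 4699/52290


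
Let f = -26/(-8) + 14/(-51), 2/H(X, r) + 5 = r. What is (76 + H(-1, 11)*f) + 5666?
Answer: 3514711/612 ≈ 5743.0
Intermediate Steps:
H(X, r) = 2/(-5 + r)
f = 607/204 (f = -26*(-⅛) + 14*(-1/51) = 13/4 - 14/51 = 607/204 ≈ 2.9755)
(76 + H(-1, 11)*f) + 5666 = (76 + (2/(-5 + 11))*(607/204)) + 5666 = (76 + (2/6)*(607/204)) + 5666 = (76 + (2*(⅙))*(607/204)) + 5666 = (76 + (⅓)*(607/204)) + 5666 = (76 + 607/612) + 5666 = 47119/612 + 5666 = 3514711/612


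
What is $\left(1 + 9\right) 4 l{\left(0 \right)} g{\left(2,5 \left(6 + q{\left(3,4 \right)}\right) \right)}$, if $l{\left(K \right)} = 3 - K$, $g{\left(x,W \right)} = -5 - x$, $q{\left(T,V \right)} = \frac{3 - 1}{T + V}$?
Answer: $-840$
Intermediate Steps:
$q{\left(T,V \right)} = \frac{2}{T + V}$
$\left(1 + 9\right) 4 l{\left(0 \right)} g{\left(2,5 \left(6 + q{\left(3,4 \right)}\right) \right)} = \left(1 + 9\right) 4 \left(3 - 0\right) \left(-5 - 2\right) = 10 \cdot 4 \left(3 + 0\right) \left(-5 - 2\right) = 40 \cdot 3 \left(-7\right) = 40 \left(-21\right) = -840$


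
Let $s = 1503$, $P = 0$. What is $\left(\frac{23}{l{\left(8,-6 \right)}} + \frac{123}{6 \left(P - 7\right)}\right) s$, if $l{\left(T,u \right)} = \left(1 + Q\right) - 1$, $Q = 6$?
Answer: $\frac{9519}{7} \approx 1359.9$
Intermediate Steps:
$l{\left(T,u \right)} = 6$ ($l{\left(T,u \right)} = \left(1 + 6\right) - 1 = 7 - 1 = 6$)
$\left(\frac{23}{l{\left(8,-6 \right)}} + \frac{123}{6 \left(P - 7\right)}\right) s = \left(\frac{23}{6} + \frac{123}{6 \left(0 - 7\right)}\right) 1503 = \left(23 \cdot \frac{1}{6} + \frac{123}{6 \left(-7\right)}\right) 1503 = \left(\frac{23}{6} + \frac{123}{-42}\right) 1503 = \left(\frac{23}{6} + 123 \left(- \frac{1}{42}\right)\right) 1503 = \left(\frac{23}{6} - \frac{41}{14}\right) 1503 = \frac{19}{21} \cdot 1503 = \frac{9519}{7}$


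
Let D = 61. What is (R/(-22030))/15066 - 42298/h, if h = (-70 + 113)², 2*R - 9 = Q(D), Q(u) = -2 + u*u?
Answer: -3509719498144/153422614755 ≈ -22.876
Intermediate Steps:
Q(u) = -2 + u²
R = 1864 (R = 9/2 + (-2 + 61²)/2 = 9/2 + (-2 + 3721)/2 = 9/2 + (½)*3719 = 9/2 + 3719/2 = 1864)
h = 1849 (h = 43² = 1849)
(R/(-22030))/15066 - 42298/h = (1864/(-22030))/15066 - 42298/1849 = (1864*(-1/22030))*(1/15066) - 42298*1/1849 = -932/11015*1/15066 - 42298/1849 = -466/82975995 - 42298/1849 = -3509719498144/153422614755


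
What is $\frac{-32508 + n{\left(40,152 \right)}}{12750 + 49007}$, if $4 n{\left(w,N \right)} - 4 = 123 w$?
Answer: $- \frac{31277}{61757} \approx -0.50645$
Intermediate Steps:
$n{\left(w,N \right)} = 1 + \frac{123 w}{4}$
$\frac{-32508 + n{\left(40,152 \right)}}{12750 + 49007} = \frac{-32508 + \left(1 + \frac{123}{4} \cdot 40\right)}{12750 + 49007} = \frac{-32508 + \left(1 + 1230\right)}{61757} = \left(-32508 + 1231\right) \frac{1}{61757} = \left(-31277\right) \frac{1}{61757} = - \frac{31277}{61757}$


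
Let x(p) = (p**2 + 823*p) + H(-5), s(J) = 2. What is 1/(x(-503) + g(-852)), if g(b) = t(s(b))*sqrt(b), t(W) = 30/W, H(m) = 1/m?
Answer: -1341335/215903147367 - 250*I*sqrt(213)/215903147367 ≈ -6.2127e-6 - 1.6899e-8*I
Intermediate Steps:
x(p) = -1/5 + p**2 + 823*p (x(p) = (p**2 + 823*p) + 1/(-5) = (p**2 + 823*p) - 1/5 = -1/5 + p**2 + 823*p)
g(b) = 15*sqrt(b) (g(b) = (30/2)*sqrt(b) = (30*(1/2))*sqrt(b) = 15*sqrt(b))
1/(x(-503) + g(-852)) = 1/((-1/5 + (-503)**2 + 823*(-503)) + 15*sqrt(-852)) = 1/((-1/5 + 253009 - 413969) + 15*(2*I*sqrt(213))) = 1/(-804801/5 + 30*I*sqrt(213))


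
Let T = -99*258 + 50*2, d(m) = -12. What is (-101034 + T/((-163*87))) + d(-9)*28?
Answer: -1437502528/14181 ≈ -1.0137e+5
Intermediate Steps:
T = -25442 (T = -25542 + 100 = -25442)
(-101034 + T/((-163*87))) + d(-9)*28 = (-101034 - 25442/((-163*87))) - 12*28 = (-101034 - 25442/(-14181)) - 336 = (-101034 - 25442*(-1/14181)) - 336 = (-101034 + 25442/14181) - 336 = -1432737712/14181 - 336 = -1437502528/14181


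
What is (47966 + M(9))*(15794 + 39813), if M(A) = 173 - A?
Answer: 2676364910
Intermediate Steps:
(47966 + M(9))*(15794 + 39813) = (47966 + (173 - 1*9))*(15794 + 39813) = (47966 + (173 - 9))*55607 = (47966 + 164)*55607 = 48130*55607 = 2676364910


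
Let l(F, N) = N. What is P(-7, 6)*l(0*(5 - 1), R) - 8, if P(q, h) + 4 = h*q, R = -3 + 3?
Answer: -8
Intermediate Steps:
R = 0
P(q, h) = -4 + h*q
P(-7, 6)*l(0*(5 - 1), R) - 8 = (-4 + 6*(-7))*0 - 8 = (-4 - 42)*0 - 8 = -46*0 - 8 = 0 - 8 = -8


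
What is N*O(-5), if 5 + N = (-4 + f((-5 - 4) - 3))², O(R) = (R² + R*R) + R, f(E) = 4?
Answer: -225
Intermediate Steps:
O(R) = R + 2*R² (O(R) = (R² + R²) + R = 2*R² + R = R + 2*R²)
N = -5 (N = -5 + (-4 + 4)² = -5 + 0² = -5 + 0 = -5)
N*O(-5) = -(-25)*(1 + 2*(-5)) = -(-25)*(1 - 10) = -(-25)*(-9) = -5*45 = -225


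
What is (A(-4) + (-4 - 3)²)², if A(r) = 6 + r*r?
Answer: 5041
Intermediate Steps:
A(r) = 6 + r²
(A(-4) + (-4 - 3)²)² = ((6 + (-4)²) + (-4 - 3)²)² = ((6 + 16) + (-7)²)² = (22 + 49)² = 71² = 5041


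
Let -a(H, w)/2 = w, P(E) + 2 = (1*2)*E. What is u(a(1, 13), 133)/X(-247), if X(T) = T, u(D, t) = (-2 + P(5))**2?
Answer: -36/247 ≈ -0.14575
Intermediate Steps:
P(E) = -2 + 2*E (P(E) = -2 + (1*2)*E = -2 + 2*E)
a(H, w) = -2*w
u(D, t) = 36 (u(D, t) = (-2 + (-2 + 2*5))**2 = (-2 + (-2 + 10))**2 = (-2 + 8)**2 = 6**2 = 36)
u(a(1, 13), 133)/X(-247) = 36/(-247) = 36*(-1/247) = -36/247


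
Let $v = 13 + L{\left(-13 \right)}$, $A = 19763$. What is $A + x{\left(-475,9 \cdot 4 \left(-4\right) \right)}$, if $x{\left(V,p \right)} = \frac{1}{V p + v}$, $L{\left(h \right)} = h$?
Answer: $\frac{1351789201}{68400} \approx 19763.0$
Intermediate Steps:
$v = 0$ ($v = 13 - 13 = 0$)
$x{\left(V,p \right)} = \frac{1}{V p}$ ($x{\left(V,p \right)} = \frac{1}{V p + 0} = \frac{1}{V p}$)
$A + x{\left(-475,9 \cdot 4 \left(-4\right) \right)} = 19763 + \frac{1}{\left(-475\right) 9 \cdot 4 \left(-4\right)} = 19763 - \frac{1}{475 \cdot 36 \left(-4\right)} = 19763 - \frac{1}{475 \left(-144\right)} = 19763 - - \frac{1}{68400} = 19763 + \frac{1}{68400} = \frac{1351789201}{68400}$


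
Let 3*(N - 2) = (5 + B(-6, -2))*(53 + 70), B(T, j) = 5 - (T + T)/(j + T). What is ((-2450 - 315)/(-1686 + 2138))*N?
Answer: -1938265/904 ≈ -2144.1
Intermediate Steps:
B(T, j) = 5 - 2*T/(T + j)
N = 701/2 (N = 2 + ((5 + (3*(-6) + 5*(-2))/(-6 - 2))*(53 + 70))/3 = 2 + ((5 + (-18 - 10)/(-8))*123)/3 = 2 + ((5 - 1/8*(-28))*123)/3 = 2 + ((5 + 7/2)*123)/3 = 2 + ((17/2)*123)/3 = 2 + (1/3)*(2091/2) = 2 + 697/2 = 701/2 ≈ 350.50)
((-2450 - 315)/(-1686 + 2138))*N = ((-2450 - 315)/(-1686 + 2138))*(701/2) = -2765/452*(701/2) = -2765*1/452*(701/2) = -2765/452*701/2 = -1938265/904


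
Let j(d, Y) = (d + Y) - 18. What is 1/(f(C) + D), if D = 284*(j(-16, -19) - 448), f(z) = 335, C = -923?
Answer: -1/141949 ≈ -7.0448e-6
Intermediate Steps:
j(d, Y) = -18 + Y + d (j(d, Y) = (Y + d) - 18 = -18 + Y + d)
D = -142284 (D = 284*((-18 - 19 - 16) - 448) = 284*(-53 - 448) = 284*(-501) = -142284)
1/(f(C) + D) = 1/(335 - 142284) = 1/(-141949) = -1/141949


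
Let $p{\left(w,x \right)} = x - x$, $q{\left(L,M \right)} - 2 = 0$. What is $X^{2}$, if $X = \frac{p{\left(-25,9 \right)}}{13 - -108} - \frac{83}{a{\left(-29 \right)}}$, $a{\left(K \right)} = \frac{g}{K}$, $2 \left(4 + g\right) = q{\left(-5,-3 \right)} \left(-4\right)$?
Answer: $\frac{5793649}{64} \approx 90526.0$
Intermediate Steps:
$q{\left(L,M \right)} = 2$ ($q{\left(L,M \right)} = 2 + 0 = 2$)
$g = -8$ ($g = -4 + \frac{2 \left(-4\right)}{2} = -4 + \frac{1}{2} \left(-8\right) = -4 - 4 = -8$)
$p{\left(w,x \right)} = 0$
$a{\left(K \right)} = - \frac{8}{K}$
$X = - \frac{2407}{8}$ ($X = \frac{0}{13 - -108} - \frac{83}{\left(-8\right) \frac{1}{-29}} = \frac{0}{13 + 108} - \frac{83}{\left(-8\right) \left(- \frac{1}{29}\right)} = \frac{0}{121} - \frac{83}{\frac{8}{29}} = 0 \cdot \frac{1}{121} - \frac{2407}{8} = 0 - \frac{2407}{8} = - \frac{2407}{8} \approx -300.88$)
$X^{2} = \left(- \frac{2407}{8}\right)^{2} = \frac{5793649}{64}$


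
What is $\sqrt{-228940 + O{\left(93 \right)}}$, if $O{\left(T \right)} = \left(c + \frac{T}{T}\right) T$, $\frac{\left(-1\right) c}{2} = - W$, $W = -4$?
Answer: $i \sqrt{229591} \approx 479.16 i$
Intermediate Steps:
$c = -8$ ($c = - 2 \left(\left(-1\right) \left(-4\right)\right) = \left(-2\right) 4 = -8$)
$O{\left(T \right)} = - 7 T$ ($O{\left(T \right)} = \left(-8 + \frac{T}{T}\right) T = \left(-8 + 1\right) T = - 7 T$)
$\sqrt{-228940 + O{\left(93 \right)}} = \sqrt{-228940 - 651} = \sqrt{-229591} = i \sqrt{229591}$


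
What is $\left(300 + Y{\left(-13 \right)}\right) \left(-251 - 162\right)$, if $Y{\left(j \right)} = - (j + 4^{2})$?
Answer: $-122661$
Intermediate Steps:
$Y{\left(j \right)} = -16 - j$ ($Y{\left(j \right)} = - (j + 16) = - (16 + j) = -16 - j$)
$\left(300 + Y{\left(-13 \right)}\right) \left(-251 - 162\right) = \left(300 - 3\right) \left(-251 - 162\right) = \left(300 + \left(-16 + 13\right)\right) \left(-413\right) = \left(300 - 3\right) \left(-413\right) = 297 \left(-413\right) = -122661$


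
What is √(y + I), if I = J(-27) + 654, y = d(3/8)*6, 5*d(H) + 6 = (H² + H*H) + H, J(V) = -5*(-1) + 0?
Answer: √261035/20 ≈ 25.546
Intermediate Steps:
J(V) = 5 (J(V) = 5 + 0 = 5)
d(H) = -6/5 + H/5 + 2*H²/5 (d(H) = -6/5 + ((H² + H*H) + H)/5 = -6/5 + ((H² + H²) + H)/5 = -6/5 + (2*H² + H)/5 = -6/5 + (H + 2*H²)/5 = -6/5 + (H/5 + 2*H²/5) = -6/5 + H/5 + 2*H²/5)
y = -513/80 (y = (-6/5 + (3/8)/5 + 2*(3/8)²/5)*6 = (-6/5 + (3*(⅛))/5 + 2*(3*(⅛))²/5)*6 = (-6/5 + (⅕)*(3/8) + 2*(3/8)²/5)*6 = (-6/5 + 3/40 + (⅖)*(9/64))*6 = (-6/5 + 3/40 + 9/160)*6 = -171/160*6 = -513/80 ≈ -6.4125)
I = 659 (I = 5 + 654 = 659)
√(y + I) = √(-513/80 + 659) = √(52207/80) = √261035/20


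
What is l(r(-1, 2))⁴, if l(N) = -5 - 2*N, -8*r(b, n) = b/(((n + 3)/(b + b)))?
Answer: 5764801/10000 ≈ 576.48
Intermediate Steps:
r(b, n) = -b²/(4*(3 + n)) (r(b, n) = -b/(8*((n + 3)/(b + b))) = -b/(8*((3 + n)/((2*b)))) = -b/(8*((3 + n)*(1/(2*b)))) = -b/(8*((3 + n)/(2*b))) = -b*2*b/(3 + n)/8 = -b²/(4*(3 + n)))
l(r(-1, 2))⁴ = (-5 - (-2)*(-1)²/(12 + 4*2))⁴ = (-5 - (-2)/(12 + 8))⁴ = (-5 - (-2)/20)⁴ = (-5 - 2*(-1/20))⁴ = (-5 + ⅒)⁴ = (-49/10)⁴ = 5764801/10000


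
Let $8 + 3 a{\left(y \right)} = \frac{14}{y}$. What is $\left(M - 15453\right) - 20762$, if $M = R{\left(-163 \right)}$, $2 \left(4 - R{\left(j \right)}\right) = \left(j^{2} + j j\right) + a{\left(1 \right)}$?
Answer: $-62781$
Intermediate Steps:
$a{\left(y \right)} = - \frac{8}{3} + \frac{14}{3 y}$ ($a{\left(y \right)} = - \frac{8}{3} + \frac{14 \frac{1}{y}}{3} = - \frac{8}{3} + \frac{14}{3 y}$)
$R{\left(j \right)} = 3 - j^{2}$ ($R{\left(j \right)} = 4 - \frac{\left(j^{2} + j j\right) + \frac{2 \left(7 - 4\right)}{3 \cdot 1}}{2} = 4 - \frac{\left(j^{2} + j^{2}\right) + \frac{2}{3} \cdot 1 \left(7 - 4\right)}{2} = 4 - \frac{2 j^{2} + \frac{2}{3} \cdot 1 \cdot 3}{2} = 4 - \frac{2 j^{2} + 2}{2} = 4 - \frac{2 + 2 j^{2}}{2} = 4 - \left(1 + j^{2}\right) = 3 - j^{2}$)
$M = -26566$ ($M = 3 - \left(-163\right)^{2} = 3 - 26569 = -26566$)
$\left(M - 15453\right) - 20762 = \left(-26566 - 15453\right) - 20762 = -42019 - 20762 = -62781$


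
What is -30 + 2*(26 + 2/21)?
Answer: 466/21 ≈ 22.190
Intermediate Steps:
-30 + 2*(26 + 2/21) = -30 + 2*(548/21) = -30 + 1096/21 = 466/21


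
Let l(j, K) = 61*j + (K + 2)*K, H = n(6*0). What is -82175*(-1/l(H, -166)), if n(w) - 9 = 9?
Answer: 82175/28322 ≈ 2.9015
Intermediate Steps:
n(w) = 18 (n(w) = 9 + 9 = 18)
H = 18
l(j, K) = 61*j + K*(2 + K) (l(j, K) = 61*j + (2 + K)*K = 61*j + K*(2 + K))
-82175*(-1/l(H, -166)) = -82175*(-1/((-166)² + 2*(-166) + 61*18)) = -82175*(-1/(27556 - 332 + 1098)) = -82175/((-1*28322)) = -82175/(-28322) = -82175*(-1/28322) = 82175/28322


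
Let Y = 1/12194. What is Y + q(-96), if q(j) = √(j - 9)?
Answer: 1/12194 + I*√105 ≈ 8.2007e-5 + 10.247*I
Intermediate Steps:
q(j) = √(-9 + j)
Y = 1/12194 ≈ 8.2007e-5
Y + q(-96) = 1/12194 + √(-9 - 96) = 1/12194 + √(-105) = 1/12194 + I*√105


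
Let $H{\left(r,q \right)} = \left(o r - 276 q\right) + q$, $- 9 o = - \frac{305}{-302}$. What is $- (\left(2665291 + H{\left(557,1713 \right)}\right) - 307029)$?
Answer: $- \frac{5129204381}{2718} \approx -1.8871 \cdot 10^{6}$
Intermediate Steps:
$o = - \frac{305}{2718}$ ($o = - \frac{\left(-305\right) \frac{1}{-302}}{9} = - \frac{\left(-305\right) \left(- \frac{1}{302}\right)}{9} = \left(- \frac{1}{9}\right) \frac{305}{302} = - \frac{305}{2718} \approx -0.11221$)
$H{\left(r,q \right)} = - 275 q - \frac{305 r}{2718}$ ($H{\left(r,q \right)} = \left(- \frac{305 r}{2718} - 276 q\right) + q = \left(- 276 q - \frac{305 r}{2718}\right) + q = - 275 q - \frac{305 r}{2718}$)
$- (\left(2665291 + H{\left(557,1713 \right)}\right) - 307029) = - (\left(2665291 - \frac{1280551735}{2718}\right) - 307029) = - (\frac{5963709203}{2718} - 307029) = \left(-1\right) \frac{5129204381}{2718} = - \frac{5129204381}{2718}$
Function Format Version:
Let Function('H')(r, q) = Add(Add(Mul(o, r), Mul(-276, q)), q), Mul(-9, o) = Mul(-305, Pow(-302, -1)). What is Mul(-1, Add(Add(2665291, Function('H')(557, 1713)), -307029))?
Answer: Rational(-5129204381, 2718) ≈ -1.8871e+6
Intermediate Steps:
o = Rational(-305, 2718) (o = Mul(Rational(-1, 9), Mul(-305, Pow(-302, -1))) = Mul(Rational(-1, 9), Mul(-305, Rational(-1, 302))) = Mul(Rational(-1, 9), Rational(305, 302)) = Rational(-305, 2718) ≈ -0.11221)
Function('H')(r, q) = Add(Mul(-275, q), Mul(Rational(-305, 2718), r)) (Function('H')(r, q) = Add(Add(Mul(Rational(-305, 2718), r), Mul(-276, q)), q) = Add(Add(Mul(-276, q), Mul(Rational(-305, 2718), r)), q) = Add(Mul(-275, q), Mul(Rational(-305, 2718), r)))
Mul(-1, Add(Add(2665291, Function('H')(557, 1713)), -307029)) = Mul(-1, Add(Add(2665291, Add(Mul(-275, 1713), Mul(Rational(-305, 2718), 557))), -307029)) = Mul(-1, Add(Add(2665291, Add(-471075, Rational(-169885, 2718))), -307029)) = Mul(-1, Add(Add(2665291, Rational(-1280551735, 2718)), -307029)) = Mul(-1, Add(Rational(5963709203, 2718), -307029)) = Mul(-1, Rational(5129204381, 2718)) = Rational(-5129204381, 2718)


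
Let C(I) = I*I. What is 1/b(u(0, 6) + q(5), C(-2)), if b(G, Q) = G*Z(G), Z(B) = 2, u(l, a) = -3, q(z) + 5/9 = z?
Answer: 9/26 ≈ 0.34615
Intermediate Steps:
q(z) = -5/9 + z
C(I) = I²
b(G, Q) = 2*G (b(G, Q) = G*2 = 2*G)
1/b(u(0, 6) + q(5), C(-2)) = 1/(2*(-3 + (-5/9 + 5))) = 1/(2*(-3 + 40/9)) = 1/(2*(13/9)) = 1/(26/9) = 9/26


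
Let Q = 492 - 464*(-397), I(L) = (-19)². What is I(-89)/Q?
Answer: 361/184700 ≈ 0.0019545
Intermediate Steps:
I(L) = 361
Q = 184700 (Q = 492 + 184208 = 184700)
I(-89)/Q = 361/184700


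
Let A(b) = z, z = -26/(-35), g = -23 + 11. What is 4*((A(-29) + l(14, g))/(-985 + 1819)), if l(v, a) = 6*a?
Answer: -4988/14595 ≈ -0.34176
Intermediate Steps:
g = -12
z = 26/35 (z = -26*(-1/35) = 26/35 ≈ 0.74286)
A(b) = 26/35
4*((A(-29) + l(14, g))/(-985 + 1819)) = 4*((26/35 + 6*(-12))/(-985 + 1819)) = 4*((26/35 - 72)/834) = 4*(-2494/35*1/834) = 4*(-1247/14595) = -4988/14595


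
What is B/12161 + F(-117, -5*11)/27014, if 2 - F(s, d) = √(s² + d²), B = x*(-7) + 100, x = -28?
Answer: 4010233/164258627 - √16714/27014 ≈ 0.019628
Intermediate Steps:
B = 296 (B = -28*(-7) + 100 = 196 + 100 = 296)
F(s, d) = 2 - √(d² + s²) (F(s, d) = 2 - √(s² + d²) = 2 - √(d² + s²))
B/12161 + F(-117, -5*11)/27014 = 296/12161 + (2 - √((-5*11)² + (-117)²))/27014 = 296*(1/12161) + (2 - √((-55)² + 13689))*(1/27014) = 296/12161 + (2 - √(3025 + 13689))*(1/27014) = 296/12161 + (2 - √16714)*(1/27014) = 296/12161 + (1/13507 - √16714/27014) = 4010233/164258627 - √16714/27014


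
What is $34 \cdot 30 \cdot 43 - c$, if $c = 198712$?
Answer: $-154852$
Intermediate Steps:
$34 \cdot 30 \cdot 43 - c = 34 \cdot 30 \cdot 43 - 198712 = 1020 \cdot 43 - 198712 = 43860 - 198712 = -154852$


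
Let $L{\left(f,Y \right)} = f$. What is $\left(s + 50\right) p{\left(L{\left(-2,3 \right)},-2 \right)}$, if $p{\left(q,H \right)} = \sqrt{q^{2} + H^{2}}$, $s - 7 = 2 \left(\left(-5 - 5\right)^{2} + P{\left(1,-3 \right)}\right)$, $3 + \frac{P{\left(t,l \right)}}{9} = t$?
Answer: $442 \sqrt{2} \approx 625.08$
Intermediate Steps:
$P{\left(t,l \right)} = -27 + 9 t$
$s = 171$ ($s = 7 + 2 \left(\left(-5 - 5\right)^{2} + \left(-27 + 9 \cdot 1\right)\right) = 7 + 2 \left(\left(-10\right)^{2} + \left(-27 + 9\right)\right) = 7 + 2 \left(100 - 18\right) = 7 + 2 \cdot 82 = 7 + 164 = 171$)
$p{\left(q,H \right)} = \sqrt{H^{2} + q^{2}}$
$\left(s + 50\right) p{\left(L{\left(-2,3 \right)},-2 \right)} = \left(171 + 50\right) \sqrt{\left(-2\right)^{2} + \left(-2\right)^{2}} = 221 \sqrt{4 + 4} = 221 \sqrt{8} = 221 \cdot 2 \sqrt{2} = 442 \sqrt{2}$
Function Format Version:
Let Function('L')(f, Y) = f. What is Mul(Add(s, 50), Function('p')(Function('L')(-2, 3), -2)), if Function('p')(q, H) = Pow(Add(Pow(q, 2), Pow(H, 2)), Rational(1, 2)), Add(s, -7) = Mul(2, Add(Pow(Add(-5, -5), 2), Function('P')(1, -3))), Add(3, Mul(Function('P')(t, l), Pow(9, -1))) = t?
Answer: Mul(442, Pow(2, Rational(1, 2))) ≈ 625.08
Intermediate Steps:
Function('P')(t, l) = Add(-27, Mul(9, t))
s = 171 (s = Add(7, Mul(2, Add(Pow(Add(-5, -5), 2), Add(-27, Mul(9, 1))))) = Add(7, Mul(2, Add(Pow(-10, 2), Add(-27, 9)))) = Add(7, Mul(2, Add(100, -18))) = Add(7, Mul(2, 82)) = Add(7, 164) = 171)
Function('p')(q, H) = Pow(Add(Pow(H, 2), Pow(q, 2)), Rational(1, 2))
Mul(Add(s, 50), Function('p')(Function('L')(-2, 3), -2)) = Mul(Add(171, 50), Pow(Add(Pow(-2, 2), Pow(-2, 2)), Rational(1, 2))) = Mul(221, Pow(Add(4, 4), Rational(1, 2))) = Mul(221, Pow(8, Rational(1, 2))) = Mul(221, Mul(2, Pow(2, Rational(1, 2)))) = Mul(442, Pow(2, Rational(1, 2)))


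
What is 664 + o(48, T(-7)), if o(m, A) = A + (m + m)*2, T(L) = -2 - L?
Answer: 861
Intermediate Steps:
o(m, A) = A + 4*m (o(m, A) = A + (2*m)*2 = A + 4*m)
664 + o(48, T(-7)) = 664 + ((-2 - 1*(-7)) + 4*48) = 664 + ((-2 + 7) + 192) = 664 + (5 + 192) = 664 + 197 = 861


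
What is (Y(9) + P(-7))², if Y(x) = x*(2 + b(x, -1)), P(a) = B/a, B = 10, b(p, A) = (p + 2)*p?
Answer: 40360609/49 ≈ 8.2369e+5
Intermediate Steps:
b(p, A) = p*(2 + p) (b(p, A) = (2 + p)*p = p*(2 + p))
P(a) = 10/a
Y(x) = x*(2 + x*(2 + x))
(Y(9) + P(-7))² = (9*(2 + 9*(2 + 9)) + 10/(-7))² = (9*(2 + 9*11) + 10*(-⅐))² = (9*(2 + 99) - 10/7)² = (9*101 - 10/7)² = (909 - 10/7)² = (6353/7)² = 40360609/49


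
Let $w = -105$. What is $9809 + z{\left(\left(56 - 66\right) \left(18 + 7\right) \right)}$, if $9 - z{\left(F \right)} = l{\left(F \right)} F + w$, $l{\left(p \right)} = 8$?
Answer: $11923$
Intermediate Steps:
$z{\left(F \right)} = 114 - 8 F$ ($z{\left(F \right)} = 9 - \left(8 F - 105\right) = 9 - \left(-105 + 8 F\right) = 114 - 8 F$)
$9809 + z{\left(\left(56 - 66\right) \left(18 + 7\right) \right)} = 9809 - \left(-114 + 8 \left(56 - 66\right) \left(18 + 7\right)\right) = 9809 - \left(-114 + 8 \left(\left(-10\right) 25\right)\right) = 9809 + \left(114 - -2000\right) = 9809 + \left(114 + 2000\right) = 9809 + 2114 = 11923$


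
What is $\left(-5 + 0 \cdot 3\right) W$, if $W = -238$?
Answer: $1190$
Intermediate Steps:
$\left(-5 + 0 \cdot 3\right) W = \left(-5 + 0 \cdot 3\right) \left(-238\right) = \left(-5 + 0\right) \left(-238\right) = \left(-5\right) \left(-238\right) = 1190$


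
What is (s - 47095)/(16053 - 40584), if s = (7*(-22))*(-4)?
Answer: 15493/8177 ≈ 1.8947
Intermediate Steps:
s = 616 (s = -154*(-4) = 616)
(s - 47095)/(16053 - 40584) = (616 - 47095)/(16053 - 40584) = -46479/(-24531) = -46479*(-1/24531) = 15493/8177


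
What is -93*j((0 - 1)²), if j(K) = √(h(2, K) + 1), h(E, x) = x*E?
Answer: -93*√3 ≈ -161.08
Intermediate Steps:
h(E, x) = E*x
j(K) = √(1 + 2*K) (j(K) = √(2*K + 1) = √(1 + 2*K))
-93*j((0 - 1)²) = -93*√(1 + 2*(0 - 1)²) = -93*√(1 + 2*(-1)²) = -93*√(1 + 2*1) = -93*√(1 + 2) = -93*√3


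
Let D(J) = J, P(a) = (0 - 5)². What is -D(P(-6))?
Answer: -25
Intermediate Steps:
P(a) = 25 (P(a) = (-5)² = 25)
-D(P(-6)) = -1*25 = -25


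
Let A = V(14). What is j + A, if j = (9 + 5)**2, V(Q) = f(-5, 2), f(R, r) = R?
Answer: 191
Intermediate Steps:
V(Q) = -5
A = -5
j = 196 (j = 14**2 = 196)
j + A = 196 - 5 = 191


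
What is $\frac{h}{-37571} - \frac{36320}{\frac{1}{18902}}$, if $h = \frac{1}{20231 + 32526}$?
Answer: $- \frac{1360775385295718081}{1982133247} \approx -6.8652 \cdot 10^{8}$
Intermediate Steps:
$h = \frac{1}{52757} \approx 1.8955 \cdot 10^{-5}$
$\frac{h}{-37571} - \frac{36320}{\frac{1}{18902}} = \frac{1}{52757 \left(-37571\right)} - \frac{36320}{\frac{1}{18902}} = \frac{1}{52757} \left(- \frac{1}{37571}\right) - 36320 \frac{1}{\frac{1}{18902}} = - \frac{1}{1982133247} - 686520640 = - \frac{1360775385295718081}{1982133247}$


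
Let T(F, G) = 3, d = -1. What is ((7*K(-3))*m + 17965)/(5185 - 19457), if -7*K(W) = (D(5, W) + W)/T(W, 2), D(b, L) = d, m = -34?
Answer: -53759/42816 ≈ -1.2556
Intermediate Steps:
D(b, L) = -1
K(W) = 1/21 - W/21 (K(W) = -(-1 + W)/(7*3) = -(-1/3 + W/3)/7 = 1/21 - W/21)
((7*K(-3))*m + 17965)/(5185 - 19457) = ((7*(1/21 - 1/21*(-3)))*(-34) + 17965)/(5185 - 19457) = ((7*(1/21 + 1/7))*(-34) + 17965)/(-14272) = ((7*(4/21))*(-34) + 17965)*(-1/14272) = ((4/3)*(-34) + 17965)*(-1/14272) = (-136/3 + 17965)*(-1/14272) = (53759/3)*(-1/14272) = -53759/42816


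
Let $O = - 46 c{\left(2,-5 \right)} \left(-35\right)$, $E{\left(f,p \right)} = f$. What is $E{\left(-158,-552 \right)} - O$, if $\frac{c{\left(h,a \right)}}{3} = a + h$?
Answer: $14332$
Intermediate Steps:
$c{\left(h,a \right)} = 3 a + 3 h$ ($c{\left(h,a \right)} = 3 \left(a + h\right) = 3 a + 3 h$)
$O = -14490$ ($O = - 46 \left(3 \left(-5\right) + 3 \cdot 2\right) \left(-35\right) = - 46 \left(-15 + 6\right) \left(-35\right) = \left(-46\right) \left(-9\right) \left(-35\right) = 414 \left(-35\right) = -14490$)
$E{\left(-158,-552 \right)} - O = -158 - -14490 = -158 + 14490 = 14332$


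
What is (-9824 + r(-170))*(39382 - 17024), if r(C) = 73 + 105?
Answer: -215665268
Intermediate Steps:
r(C) = 178
(-9824 + r(-170))*(39382 - 17024) = (-9824 + 178)*(39382 - 17024) = -9646*22358 = -215665268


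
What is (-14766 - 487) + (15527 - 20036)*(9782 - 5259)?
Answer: -20409460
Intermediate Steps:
(-14766 - 487) + (15527 - 20036)*(9782 - 5259) = -15253 - 4509*4523 = -15253 - 20394207 = -20409460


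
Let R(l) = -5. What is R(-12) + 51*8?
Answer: 403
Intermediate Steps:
R(-12) + 51*8 = -5 + 51*8 = -5 + 408 = 403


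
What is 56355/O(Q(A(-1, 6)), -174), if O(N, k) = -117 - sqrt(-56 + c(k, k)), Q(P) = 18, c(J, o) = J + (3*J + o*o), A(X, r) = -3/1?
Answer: 1318707/3167 - 247962*sqrt(61)/3167 ≈ -195.12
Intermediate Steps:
A(X, r) = -3 (A(X, r) = -3*1 = -3)
c(J, o) = o**2 + 4*J (c(J, o) = J + (3*J + o**2) = J + (o**2 + 3*J) = o**2 + 4*J)
O(N, k) = -117 - sqrt(-56 + k**2 + 4*k) (O(N, k) = -117 - sqrt(-56 + (k**2 + 4*k)) = -117 - sqrt(-56 + k**2 + 4*k))
56355/O(Q(A(-1, 6)), -174) = 56355/(-117 - sqrt(-56 + (-174)**2 + 4*(-174))) = 56355/(-117 - sqrt(-56 + 30276 - 696)) = 56355/(-117 - sqrt(29524)) = 56355/(-117 - 22*sqrt(61))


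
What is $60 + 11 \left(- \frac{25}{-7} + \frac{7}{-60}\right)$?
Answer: $\frac{41161}{420} \approx 98.002$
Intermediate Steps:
$60 + 11 \left(- \frac{25}{-7} + \frac{7}{-60}\right) = 60 + 11 \left(\left(-25\right) \left(- \frac{1}{7}\right) + 7 \left(- \frac{1}{60}\right)\right) = 60 + 11 \left(\frac{25}{7} - \frac{7}{60}\right) = 60 + 11 \cdot \frac{1451}{420} = 60 + \frac{15961}{420} = \frac{41161}{420}$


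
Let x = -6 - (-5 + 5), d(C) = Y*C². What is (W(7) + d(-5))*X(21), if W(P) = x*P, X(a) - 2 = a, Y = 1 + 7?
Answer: 3634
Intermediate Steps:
Y = 8
X(a) = 2 + a
d(C) = 8*C²
x = -6 (x = -6 - 0 = -6 - 1*0 = -6 + 0 = -6)
W(P) = -6*P
(W(7) + d(-5))*X(21) = (-6*7 + 8*(-5)²)*(2 + 21) = (-42 + 8*25)*23 = (-42 + 200)*23 = 158*23 = 3634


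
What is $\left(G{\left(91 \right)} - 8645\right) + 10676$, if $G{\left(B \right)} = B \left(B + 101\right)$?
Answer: $19503$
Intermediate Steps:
$G{\left(B \right)} = B \left(101 + B\right)$
$\left(G{\left(91 \right)} - 8645\right) + 10676 = \left(91 \left(101 + 91\right) - 8645\right) + 10676 = \left(91 \cdot 192 + \left(-12048 + 3403\right)\right) + 10676 = \left(17472 - 8645\right) + 10676 = 8827 + 10676 = 19503$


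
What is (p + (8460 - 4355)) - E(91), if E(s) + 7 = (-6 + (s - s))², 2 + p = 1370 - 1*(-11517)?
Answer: 16961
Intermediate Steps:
p = 12885 (p = -2 + (1370 - 1*(-11517)) = -2 + (1370 + 11517) = -2 + 12887 = 12885)
E(s) = 29 (E(s) = -7 + (-6 + (s - s))² = -7 + (-6 + 0)² = -7 + (-6)² = -7 + 36 = 29)
(p + (8460 - 4355)) - E(91) = (12885 + (8460 - 4355)) - 1*29 = (12885 + 4105) - 29 = 16990 - 29 = 16961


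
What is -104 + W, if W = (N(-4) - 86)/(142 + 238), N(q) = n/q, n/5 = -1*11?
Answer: -158369/1520 ≈ -104.19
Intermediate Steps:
n = -55 (n = 5*(-1*11) = 5*(-11) = -55)
N(q) = -55/q
W = -289/1520 (W = (-55/(-4) - 86)/(142 + 238) = (-55*(-¼) - 86)/380 = (55/4 - 86)*(1/380) = -289/4*1/380 = -289/1520 ≈ -0.19013)
-104 + W = -104 - 289/1520 = -158369/1520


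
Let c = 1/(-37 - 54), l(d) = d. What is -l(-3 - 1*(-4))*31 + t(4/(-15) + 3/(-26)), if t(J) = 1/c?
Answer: -122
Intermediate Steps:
c = -1/91 (c = 1/(-91) = -1/91 ≈ -0.010989)
t(J) = -91 (t(J) = 1/(-1/91) = -91)
-l(-3 - 1*(-4))*31 + t(4/(-15) + 3/(-26)) = -(-3 - 1*(-4))*31 - 91 = -(-3 + 4)*31 - 91 = -31 - 91 = -122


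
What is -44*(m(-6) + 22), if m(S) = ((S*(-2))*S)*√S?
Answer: -968 + 3168*I*√6 ≈ -968.0 + 7760.0*I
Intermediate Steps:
m(S) = -2*S^(5/2) (m(S) = ((-2*S)*S)*√S = (-2*S²)*√S = -2*S^(5/2))
-44*(m(-6) + 22) = -44*(-72*I*√6 + 22) = -44*(22 - 72*I*√6) = -968 + 3168*I*√6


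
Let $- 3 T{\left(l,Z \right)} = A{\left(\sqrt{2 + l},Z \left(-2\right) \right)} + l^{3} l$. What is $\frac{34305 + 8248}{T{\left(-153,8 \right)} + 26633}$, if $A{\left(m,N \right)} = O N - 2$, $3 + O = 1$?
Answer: $- \frac{42553}{182633804} \approx -0.000233$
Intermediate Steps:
$O = -2$ ($O = -3 + 1 = -2$)
$A{\left(m,N \right)} = -2 - 2 N$ ($A{\left(m,N \right)} = - 2 N - 2 = -2 - 2 N$)
$T{\left(l,Z \right)} = \frac{2}{3} - \frac{4 Z}{3} - \frac{l^{4}}{3}$ ($T{\left(l,Z \right)} = - \frac{\left(-2 - 2 Z \left(-2\right)\right) + l^{3} l}{3} = - \frac{\left(-2 - 2 \left(- 2 Z\right)\right) + l^{4}}{3} = - \frac{\left(-2 + 4 Z\right) + l^{4}}{3} = - \frac{-2 + l^{4} + 4 Z}{3} = \frac{2}{3} - \frac{4 Z}{3} - \frac{l^{4}}{3}$)
$\frac{34305 + 8248}{T{\left(-153,8 \right)} + 26633} = \frac{34305 + 8248}{\left(\frac{2}{3} - \frac{32}{3} - \frac{\left(-153\right)^{4}}{3}\right) + 26633} = \frac{42553}{\left(\frac{2}{3} - \frac{32}{3} - 182660427\right) + 26633} = \frac{42553}{-182660437 + 26633} = \frac{42553}{-182633804} = 42553 \left(- \frac{1}{182633804}\right) = - \frac{42553}{182633804}$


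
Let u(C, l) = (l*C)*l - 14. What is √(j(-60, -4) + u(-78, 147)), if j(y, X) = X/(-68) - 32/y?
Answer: I*√109600639395/255 ≈ 1298.3*I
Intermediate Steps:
j(y, X) = -32/y - X/68 (j(y, X) = X*(-1/68) - 32/y = -X/68 - 32/y = -32/y - X/68)
u(C, l) = -14 + C*l² (u(C, l) = (C*l)*l - 14 = C*l² - 14 = -14 + C*l²)
√(j(-60, -4) + u(-78, 147)) = √((-32/(-60) - 1/68*(-4)) + (-14 - 78*147²)) = √((-32*(-1/60) + 1/17) + (-14 - 78*21609)) = √((8/15 + 1/17) + (-14 - 1685502)) = √(151/255 - 1685516) = √(-429806429/255) = I*√109600639395/255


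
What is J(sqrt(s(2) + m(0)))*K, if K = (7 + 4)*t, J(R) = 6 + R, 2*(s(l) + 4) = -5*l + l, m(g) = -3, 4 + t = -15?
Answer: -1254 - 209*I*sqrt(11) ≈ -1254.0 - 693.17*I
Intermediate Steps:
t = -19 (t = -4 - 15 = -19)
s(l) = -4 - 2*l (s(l) = -4 + (-5*l + l)/2 = -4 + (-4*l)/2 = -4 - 2*l)
K = -209 (K = (7 + 4)*(-19) = 11*(-19) = -209)
J(sqrt(s(2) + m(0)))*K = (6 + sqrt((-4 - 2*2) - 3))*(-209) = (6 + sqrt((-4 - 4) - 3))*(-209) = (6 + sqrt(-8 - 3))*(-209) = (6 + sqrt(-11))*(-209) = (6 + I*sqrt(11))*(-209) = -1254 - 209*I*sqrt(11)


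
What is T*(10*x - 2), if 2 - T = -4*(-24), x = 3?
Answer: -2632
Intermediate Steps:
T = -94 (T = 2 - (-4)*(-24) = 2 - 1*96 = 2 - 96 = -94)
T*(10*x - 2) = -94*(10*3 - 2) = -94*(30 - 2) = -94*28 = -2632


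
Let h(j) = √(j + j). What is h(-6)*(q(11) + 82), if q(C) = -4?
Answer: 156*I*√3 ≈ 270.2*I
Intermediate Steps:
h(j) = √2*√j (h(j) = √(2*j) = √2*√j)
h(-6)*(q(11) + 82) = (√2*√(-6))*(-4 + 82) = (√2*(I*√6))*78 = (2*I*√3)*78 = 156*I*√3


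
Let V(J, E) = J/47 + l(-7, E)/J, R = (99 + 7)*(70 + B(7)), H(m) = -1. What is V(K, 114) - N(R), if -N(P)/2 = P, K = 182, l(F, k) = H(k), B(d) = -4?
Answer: 119720645/8554 ≈ 13996.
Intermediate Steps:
l(F, k) = -1
R = 6996 (R = (99 + 7)*(70 - 4) = 106*66 = 6996)
N(P) = -2*P
V(J, E) = -1/J + J/47 (V(J, E) = J/47 - 1/J = -1/J + J/47)
V(K, 114) - N(R) = (-1/182 + (1/47)*182) - (-2)*6996 = (-1*1/182 + 182/47) - 1*(-13992) = (-1/182 + 182/47) + 13992 = 33077/8554 + 13992 = 119720645/8554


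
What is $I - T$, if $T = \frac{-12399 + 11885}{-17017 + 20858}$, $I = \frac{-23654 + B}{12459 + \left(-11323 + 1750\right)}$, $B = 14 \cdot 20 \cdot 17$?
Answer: $- \frac{11848075}{1847521} \approx -6.413$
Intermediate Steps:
$B = 4760$ ($B = 280 \cdot 17 = 4760$)
$I = - \frac{3149}{481}$ ($I = \frac{-23654 + 4760}{12459 + \left(-11323 + 1750\right)} = - \frac{18894}{12459 - 9573} = - \frac{18894}{2886} = \left(-18894\right) \frac{1}{2886} = - \frac{3149}{481} \approx -6.5468$)
$T = - \frac{514}{3841} \approx -0.13382$
$I - T = - \frac{3149}{481} - - \frac{514}{3841} = - \frac{3149}{481} + \frac{514}{3841} = - \frac{11848075}{1847521}$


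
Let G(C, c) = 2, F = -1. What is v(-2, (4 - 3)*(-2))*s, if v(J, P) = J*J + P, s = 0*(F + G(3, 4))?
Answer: 0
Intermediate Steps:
s = 0 (s = 0*(-1 + 2) = 0*1 = 0)
v(J, P) = P + J**2 (v(J, P) = J**2 + P = P + J**2)
v(-2, (4 - 3)*(-2))*s = ((4 - 3)*(-2) + (-2)**2)*0 = (1*(-2) + 4)*0 = (-2 + 4)*0 = 2*0 = 0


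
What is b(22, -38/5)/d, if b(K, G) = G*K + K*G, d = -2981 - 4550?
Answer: 1672/37655 ≈ 0.044403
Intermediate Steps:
d = -7531
b(K, G) = 2*G*K (b(K, G) = G*K + G*K = 2*G*K)
b(22, -38/5)/d = (2*(-38/5)*22)/(-7531) = (2*(-38*⅕)*22)*(-1/7531) = (2*(-38/5)*22)*(-1/7531) = -1672/5*(-1/7531) = 1672/37655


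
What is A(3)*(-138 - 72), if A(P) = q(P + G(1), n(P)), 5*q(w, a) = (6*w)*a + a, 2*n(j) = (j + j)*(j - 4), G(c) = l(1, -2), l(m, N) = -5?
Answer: -1386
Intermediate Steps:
G(c) = -5
n(j) = j*(-4 + j) (n(j) = ((j + j)*(j - 4))/2 = ((2*j)*(-4 + j))/2 = (2*j*(-4 + j))/2 = j*(-4 + j))
q(w, a) = a/5 + 6*a*w/5 (q(w, a) = ((6*w)*a + a)/5 = (6*a*w + a)/5 = (a + 6*a*w)/5 = a/5 + 6*a*w/5)
A(P) = P*(-29 + 6*P)*(-4 + P)/5 (A(P) = (P*(-4 + P))*(1 + 6*(P - 5))/5 = (P*(-4 + P))*(1 + 6*(-5 + P))/5 = (P*(-4 + P))*(1 + (-30 + 6*P))/5 = (P*(-4 + P))*(-29 + 6*P)/5 = P*(-29 + 6*P)*(-4 + P)/5)
A(3)*(-138 - 72) = ((⅕)*3*(-29 + 6*3)*(-4 + 3))*(-138 - 72) = ((⅕)*3*(-29 + 18)*(-1))*(-210) = ((⅕)*3*(-11)*(-1))*(-210) = (33/5)*(-210) = -1386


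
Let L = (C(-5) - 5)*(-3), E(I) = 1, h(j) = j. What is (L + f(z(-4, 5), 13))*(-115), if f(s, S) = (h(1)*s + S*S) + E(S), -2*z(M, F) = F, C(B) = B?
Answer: -45425/2 ≈ -22713.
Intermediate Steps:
z(M, F) = -F/2
f(s, S) = 1 + s + S² (f(s, S) = (1*s + S*S) + 1 = (s + S²) + 1 = 1 + s + S²)
L = 30 (L = (-5 - 5)*(-3) = -10*(-3) = 30)
(L + f(z(-4, 5), 13))*(-115) = (30 + (1 - ½*5 + 13²))*(-115) = (30 + (1 - 5/2 + 169))*(-115) = (30 + 335/2)*(-115) = (395/2)*(-115) = -45425/2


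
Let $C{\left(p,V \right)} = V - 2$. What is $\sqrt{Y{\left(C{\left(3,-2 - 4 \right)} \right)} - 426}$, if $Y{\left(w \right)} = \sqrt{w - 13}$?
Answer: $\sqrt{-426 + i \sqrt{21}} \approx 0.111 + 20.64 i$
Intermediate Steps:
$C{\left(p,V \right)} = -2 + V$
$Y{\left(w \right)} = \sqrt{-13 + w}$
$\sqrt{Y{\left(C{\left(3,-2 - 4 \right)} \right)} - 426} = \sqrt{\sqrt{-13 - 8} - 426} = \sqrt{\sqrt{-21} - 426} = \sqrt{i \sqrt{21} - 426} = \sqrt{-426 + i \sqrt{21}}$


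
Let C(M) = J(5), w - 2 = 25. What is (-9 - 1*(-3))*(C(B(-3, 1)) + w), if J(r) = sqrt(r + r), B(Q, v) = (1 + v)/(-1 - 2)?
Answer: -162 - 6*sqrt(10) ≈ -180.97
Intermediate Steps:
B(Q, v) = -1/3 - v/3 (B(Q, v) = (1 + v)/(-3) = (1 + v)*(-1/3) = -1/3 - v/3)
w = 27 (w = 2 + 25 = 27)
J(r) = sqrt(2)*sqrt(r) (J(r) = sqrt(2*r) = sqrt(2)*sqrt(r))
C(M) = sqrt(10) (C(M) = sqrt(2)*sqrt(5) = sqrt(10))
(-9 - 1*(-3))*(C(B(-3, 1)) + w) = (-9 - 1*(-3))*(sqrt(10) + 27) = (-9 + 3)*(27 + sqrt(10)) = -6*(27 + sqrt(10)) = -162 - 6*sqrt(10)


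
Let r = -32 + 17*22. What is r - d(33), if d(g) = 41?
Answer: 301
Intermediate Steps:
r = 342 (r = -32 + 374 = 342)
r - d(33) = 342 - 1*41 = 342 - 41 = 301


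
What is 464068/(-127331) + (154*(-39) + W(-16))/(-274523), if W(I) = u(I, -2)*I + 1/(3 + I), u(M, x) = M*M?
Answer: -1639443416095/454418745469 ≈ -3.6078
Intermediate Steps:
u(M, x) = M²
W(I) = I³ + 1/(3 + I) (W(I) = I²*I + 1/(3 + I) = I³ + 1/(3 + I))
464068/(-127331) + (154*(-39) + W(-16))/(-274523) = 464068/(-127331) + (154*(-39) + (1 + (-16)⁴ + 3*(-16)³)/(3 - 16))/(-274523) = 464068*(-1/127331) + (-6006 + (1 + 65536 + 3*(-4096))/(-13))*(-1/274523) = -464068/127331 + (-6006 - (1 + 65536 - 12288)/13)*(-1/274523) = -464068/127331 + (-6006 - 1/13*53249)*(-1/274523) = -464068/127331 + (-6006 - 53249/13)*(-1/274523) = -464068/127331 - 131327/13*(-1/274523) = -464068/127331 + 131327/3568799 = -1639443416095/454418745469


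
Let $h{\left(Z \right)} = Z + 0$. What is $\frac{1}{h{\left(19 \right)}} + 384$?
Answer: $\frac{7297}{19} \approx 384.05$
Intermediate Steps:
$h{\left(Z \right)} = Z$
$\frac{1}{h{\left(19 \right)}} + 384 = \frac{1}{19} + 384 = \frac{7297}{19}$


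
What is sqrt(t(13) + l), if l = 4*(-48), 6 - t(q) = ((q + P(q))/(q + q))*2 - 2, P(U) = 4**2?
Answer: 3*I*sqrt(3497)/13 ≈ 13.647*I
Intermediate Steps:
P(U) = 16
t(q) = 8 - (16 + q)/q (t(q) = 6 - (((q + 16)/(q + q))*2 - 2) = 6 - (((16 + q)/((2*q)))*2 - 2) = 6 - (((16 + q)*(1/(2*q)))*2 - 2) = 6 - (((16 + q)/(2*q))*2 - 2) = 6 - ((16 + q)/q - 2) = 6 - (-2 + (16 + q)/q) = 6 + (2 - (16 + q)/q) = 8 - (16 + q)/q)
l = -192
sqrt(t(13) + l) = sqrt((7 - 16/13) - 192) = sqrt(75/13 - 192) = sqrt(-2421/13) = 3*I*sqrt(3497)/13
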